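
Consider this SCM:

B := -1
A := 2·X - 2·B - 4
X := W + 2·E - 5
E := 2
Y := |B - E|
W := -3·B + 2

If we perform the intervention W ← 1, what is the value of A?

Under do(W=1), the mechanism W := -3·B + 2 is discarded; W is fixed at 1.
X = W + 2·E - 5  [with W=1, E=2]  = 0
A = 2·X - 2·B - 4  [with X=0, B=-1]  = -2

-2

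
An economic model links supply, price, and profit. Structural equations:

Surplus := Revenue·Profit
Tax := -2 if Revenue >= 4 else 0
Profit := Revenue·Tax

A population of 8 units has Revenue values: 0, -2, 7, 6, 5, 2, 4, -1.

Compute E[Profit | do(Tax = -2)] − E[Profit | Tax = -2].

Every unit gets Tax=-2 under the intervention. Profit values become 0, 4, -14, -12, -10, -4, -8, 2; E[Profit|do(Tax=-2)] = -5.25.
Conditioning on Tax=-2 selects the 4 unit(s) with Revenue ∈ {7, 6, 5, 4}. Their Profit values: -14, -12, -10, -8. Mean = -11.
Difference = -5.25 − (-11) = 5.75.

5.75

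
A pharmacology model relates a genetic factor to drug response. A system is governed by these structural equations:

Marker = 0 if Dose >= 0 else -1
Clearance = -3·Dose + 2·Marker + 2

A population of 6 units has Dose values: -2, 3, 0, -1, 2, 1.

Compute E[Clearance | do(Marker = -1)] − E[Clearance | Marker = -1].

The intervention sets Marker=-1 in all 6 units regardless of Dose. Recomputing Clearance per unit gives 6, -9, 0, 3, -6, -3; average -1.5.
E[Clearance|Marker=-1] averages over only the 2 units with Marker=-1 (Dose = -2, -1): Clearance = 6, 3, mean 4.5.
Difference = -1.5 − 4.5 = -6.

-6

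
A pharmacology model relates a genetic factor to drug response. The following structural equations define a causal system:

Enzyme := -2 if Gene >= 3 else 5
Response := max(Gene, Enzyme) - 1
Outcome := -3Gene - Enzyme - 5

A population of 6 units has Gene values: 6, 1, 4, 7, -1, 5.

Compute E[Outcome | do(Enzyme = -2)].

Every unit gets Enzyme=-2 under the intervention. Outcome values become -21, -6, -15, -24, 0, -18; E[Outcome|do(Enzyme=-2)] = -14.

-14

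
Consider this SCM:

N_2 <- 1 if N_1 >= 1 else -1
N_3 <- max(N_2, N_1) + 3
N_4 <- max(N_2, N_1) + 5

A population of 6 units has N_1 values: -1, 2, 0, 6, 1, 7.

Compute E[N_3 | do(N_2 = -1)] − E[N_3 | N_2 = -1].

Every unit gets N_2=-1 under the intervention. N_3 values become 2, 5, 3, 9, 4, 10; E[N_3|do(N_2=-1)] = 5.5.
Observing N_2=-1 restricts to units where N_2's equation naturally yields -1: N_1 ∈ {-1, 0}. In that subpopulation N_3 = 2, 3, mean 2.5.
Difference = 5.5 − 2.5 = 3.

3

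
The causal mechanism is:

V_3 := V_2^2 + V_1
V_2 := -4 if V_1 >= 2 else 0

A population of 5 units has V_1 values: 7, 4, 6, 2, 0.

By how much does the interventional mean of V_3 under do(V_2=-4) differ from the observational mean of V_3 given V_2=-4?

-0.95

do(V_2=-4) breaks V_2's dependence on V_1. With V_2=-4 fixed, V_3 across the units is 23, 20, 22, 18, 16, mean 19.8.
Conditioning on V_2=-4 selects the 4 unit(s) with V_1 ∈ {7, 4, 6, 2}. Their V_3 values: 23, 20, 22, 18. Mean = 20.75.
Difference = 19.8 − 20.75 = -0.95.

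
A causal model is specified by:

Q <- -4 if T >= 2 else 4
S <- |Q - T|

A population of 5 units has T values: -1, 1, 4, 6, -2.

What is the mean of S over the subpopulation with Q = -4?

9

Observing Q=-4 restricts to units where Q's equation naturally yields -4: T ∈ {4, 6}. In that subpopulation S = 8, 10, mean 9.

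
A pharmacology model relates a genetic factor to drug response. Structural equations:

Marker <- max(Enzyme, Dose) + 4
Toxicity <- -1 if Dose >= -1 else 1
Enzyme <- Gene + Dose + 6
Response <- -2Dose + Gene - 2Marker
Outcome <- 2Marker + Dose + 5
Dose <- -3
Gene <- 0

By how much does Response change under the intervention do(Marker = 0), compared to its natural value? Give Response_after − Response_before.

14

Intervening sets Marker = 0 and removes its equation (Marker <- max(Enzyme, Dose) + 4).
Response = -2Dose + Gene - 2Marker  [with Dose=-3, Gene=0, Marker=0]  = 6
Without intervention: Enzyme = Gene + Dose + 6  [with Gene=0, Dose=-3]  = 3; Marker = max(Enzyme, Dose) + 4  [with Enzyme=3, Dose=-3]  = 7; Response = -2Dose + Gene - 2Marker  [with Dose=-3, Gene=0, Marker=7]  = -8.
Change = 6 − (-8) = 14.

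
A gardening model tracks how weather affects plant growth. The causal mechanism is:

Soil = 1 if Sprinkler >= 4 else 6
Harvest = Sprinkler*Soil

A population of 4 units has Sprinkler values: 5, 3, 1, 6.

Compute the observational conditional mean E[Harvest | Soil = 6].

12

E[Harvest|Soil=6] averages over only the 2 units with Soil=6 (Sprinkler = 3, 1): Harvest = 18, 6, mean 12.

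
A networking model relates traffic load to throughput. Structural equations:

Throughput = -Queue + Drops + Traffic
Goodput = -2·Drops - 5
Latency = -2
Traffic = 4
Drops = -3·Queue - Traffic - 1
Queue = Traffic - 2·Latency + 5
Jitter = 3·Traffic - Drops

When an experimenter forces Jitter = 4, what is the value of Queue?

do(Jitter=4) replaces the equation Jitter = 3·Traffic - Drops with the constant Jitter = 4.
Queue is not downstream of the intervention, so its value is determined by the original equations.
Queue = Traffic - 2·Latency + 5  [with Traffic=4, Latency=-2]  = 13

13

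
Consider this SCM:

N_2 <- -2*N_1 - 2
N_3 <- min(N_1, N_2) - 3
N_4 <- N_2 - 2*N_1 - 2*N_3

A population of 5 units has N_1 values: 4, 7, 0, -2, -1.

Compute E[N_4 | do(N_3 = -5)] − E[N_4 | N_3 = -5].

The intervention sets N_3=-5 in all 5 units regardless of N_1. Recomputing N_4 per unit gives -8, -20, 8, 16, 12; average 1.6.
E[N_4|N_3=-5] averages over only the 2 units with N_3=-5 (N_1 = 0, -2): N_4 = 8, 16, mean 12.
Difference = 1.6 − 12 = -10.4.

-10.4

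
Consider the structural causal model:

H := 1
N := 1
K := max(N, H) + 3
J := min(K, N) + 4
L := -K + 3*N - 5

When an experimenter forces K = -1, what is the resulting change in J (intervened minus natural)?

do(K=-1) replaces the equation K := max(N, H) + 3 with the constant K = -1.
J = min(K, N) + 4  [with K=-1, N=1]  = 3
Without intervention: K = max(N, H) + 3  [with N=1, H=1]  = 4; J = min(K, N) + 4  [with K=4, N=1]  = 5.
Change = 3 − 5 = -2.

-2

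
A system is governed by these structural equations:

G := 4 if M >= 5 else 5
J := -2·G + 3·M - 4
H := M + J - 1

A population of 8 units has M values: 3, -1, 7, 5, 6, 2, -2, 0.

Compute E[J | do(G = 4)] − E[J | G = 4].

-10.5

Every unit gets G=4 under the intervention. J values become -3, -15, 9, 3, 6, -6, -18, -12; E[J|do(G=4)] = -4.5.
Observing G=4 restricts to units where G's equation naturally yields 4: M ∈ {7, 5, 6}. In that subpopulation J = 9, 3, 6, mean 6.
Difference = -4.5 − 6 = -10.5.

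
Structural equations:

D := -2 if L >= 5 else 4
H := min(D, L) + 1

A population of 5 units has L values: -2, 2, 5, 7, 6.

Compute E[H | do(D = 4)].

Every unit gets D=4 under the intervention. H values become -1, 3, 5, 5, 5; E[H|do(D=4)] = 3.4.

3.4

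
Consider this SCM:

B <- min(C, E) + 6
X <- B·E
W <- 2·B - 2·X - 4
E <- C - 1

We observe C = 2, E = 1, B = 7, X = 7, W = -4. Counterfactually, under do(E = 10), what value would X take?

Under do(E=10), the mechanism E <- C - 1 is discarded; E is fixed at 10.
B = min(C, E) + 6  [with C=2, E=10]  = 8
X = B·E  [with B=8, E=10]  = 80

80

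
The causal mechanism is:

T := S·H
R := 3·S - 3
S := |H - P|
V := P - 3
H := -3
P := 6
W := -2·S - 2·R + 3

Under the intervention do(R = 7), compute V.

Under do(R=7), the mechanism R := 3·S - 3 is discarded; R is fixed at 7.
Since V is not a descendant of the intervened variable, it is unaffected.
V = P - 3  [with P=6]  = 3

3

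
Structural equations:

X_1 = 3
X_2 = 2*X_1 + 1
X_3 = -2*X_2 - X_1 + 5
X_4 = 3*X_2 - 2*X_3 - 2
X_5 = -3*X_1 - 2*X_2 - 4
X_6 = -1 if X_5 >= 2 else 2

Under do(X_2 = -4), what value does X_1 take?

Under do(X_2=-4), the mechanism X_2 = 2*X_1 + 1 is discarded; X_2 is fixed at -4.
X_1 is not downstream of the intervention, so its value is determined by the original equations.

3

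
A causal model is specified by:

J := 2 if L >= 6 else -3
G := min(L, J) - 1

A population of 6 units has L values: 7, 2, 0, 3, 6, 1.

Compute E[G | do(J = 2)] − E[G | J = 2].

-0.5

Every unit gets J=2 under the intervention. G values become 1, 1, -1, 1, 1, 0; E[G|do(J=2)] = 0.5.
E[G|J=2] averages over only the 2 units with J=2 (L = 7, 6): G = 1, 1, mean 1.
Difference = 0.5 − 1 = -0.5.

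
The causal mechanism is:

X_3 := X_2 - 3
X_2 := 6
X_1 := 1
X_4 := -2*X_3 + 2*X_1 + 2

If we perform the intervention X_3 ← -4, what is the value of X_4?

The intervention breaks the incoming arrows to X_3: X_3 := X_2 - 3 no longer applies, and X_3 = -4.
X_4 = -2*X_3 + 2*X_1 + 2  [with X_3=-4, X_1=1]  = 12

12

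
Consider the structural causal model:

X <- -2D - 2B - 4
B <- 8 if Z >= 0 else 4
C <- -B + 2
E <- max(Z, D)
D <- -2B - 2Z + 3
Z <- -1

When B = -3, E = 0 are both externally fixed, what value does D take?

Under do(B = -3, E = 0), each intervened variable's structural equation is replaced by its fixed value.
D = -2B - 2Z + 3  [with B=-3, Z=-1]  = 11

11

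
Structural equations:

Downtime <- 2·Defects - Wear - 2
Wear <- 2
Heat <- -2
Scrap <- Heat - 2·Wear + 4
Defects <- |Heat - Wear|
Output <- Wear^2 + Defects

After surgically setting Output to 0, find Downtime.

4

The intervention breaks the incoming arrows to Output: Output <- Wear^2 + Defects no longer applies, and Output = 0.
Since Downtime is not a descendant of the intervened variable, it is unaffected.
Defects = |Heat - Wear|  [with Heat=-2, Wear=2]  = 4
Downtime = 2·Defects - Wear - 2  [with Defects=4, Wear=2]  = 4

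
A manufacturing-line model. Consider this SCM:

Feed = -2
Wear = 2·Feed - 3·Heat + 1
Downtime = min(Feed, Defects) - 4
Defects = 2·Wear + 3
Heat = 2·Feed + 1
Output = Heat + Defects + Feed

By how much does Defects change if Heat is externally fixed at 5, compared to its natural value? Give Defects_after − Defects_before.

Under do(Heat=5), the mechanism Heat = 2·Feed + 1 is discarded; Heat is fixed at 5.
Wear = 2·Feed - 3·Heat + 1  [with Feed=-2, Heat=5]  = -18
Defects = 2·Wear + 3  [with Wear=-18]  = -33
Without intervention: Heat = 2·Feed + 1  [with Feed=-2]  = -3; Wear = 2·Feed - 3·Heat + 1  [with Feed=-2, Heat=-3]  = 6; Defects = 2·Wear + 3  [with Wear=6]  = 15.
Change = -33 − 15 = -48.

-48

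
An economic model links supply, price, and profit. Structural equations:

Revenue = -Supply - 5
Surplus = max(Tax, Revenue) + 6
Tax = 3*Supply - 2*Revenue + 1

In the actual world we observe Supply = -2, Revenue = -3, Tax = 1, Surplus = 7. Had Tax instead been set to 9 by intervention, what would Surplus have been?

The intervention breaks the incoming arrows to Tax: Tax = 3*Supply - 2*Revenue + 1 no longer applies, and Tax = 9.
Revenue = -Supply - 5  [with Supply=-2]  = -3
Surplus = max(Tax, Revenue) + 6  [with Tax=9, Revenue=-3]  = 15

15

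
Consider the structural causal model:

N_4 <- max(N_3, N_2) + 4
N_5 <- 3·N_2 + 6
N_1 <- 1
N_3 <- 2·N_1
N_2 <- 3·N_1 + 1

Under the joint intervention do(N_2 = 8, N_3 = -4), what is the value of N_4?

12

Setting N_2 = 8, N_3 = -4 by intervention discards those variables' equations.
N_4 = max(N_3, N_2) + 4  [with N_3=-4, N_2=8]  = 12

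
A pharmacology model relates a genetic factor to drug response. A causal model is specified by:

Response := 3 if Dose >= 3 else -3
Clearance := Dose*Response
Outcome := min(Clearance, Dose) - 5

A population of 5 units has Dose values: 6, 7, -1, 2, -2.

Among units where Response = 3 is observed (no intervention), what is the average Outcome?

Conditioning on Response=3 selects the 2 unit(s) with Dose ∈ {6, 7}. Their Outcome values: 1, 2. Mean = 1.5.

1.5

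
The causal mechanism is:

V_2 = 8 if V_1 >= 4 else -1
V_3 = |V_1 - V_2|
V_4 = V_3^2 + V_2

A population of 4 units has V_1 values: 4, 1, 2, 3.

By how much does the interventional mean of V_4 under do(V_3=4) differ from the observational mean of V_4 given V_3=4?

Under do(V_3=4), V_3's equation is replaced by V_3=4 for every unit. Per-unit V_4: 24, 15, 15, 15. Mean = 17.25.
E[V_4|V_3=4] averages over only the 2 units with V_3=4 (V_1 = 4, 3): V_4 = 24, 15, mean 19.5.
Difference = 17.25 − 19.5 = -2.25.

-2.25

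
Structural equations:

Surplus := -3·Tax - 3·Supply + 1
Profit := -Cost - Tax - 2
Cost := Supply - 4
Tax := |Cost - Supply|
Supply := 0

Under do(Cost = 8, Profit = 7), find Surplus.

Setting Cost = 8, Profit = 7 by intervention discards those variables' equations.
Tax = |Cost - Supply|  [with Cost=8, Supply=0]  = 8
Surplus = -3·Tax - 3·Supply + 1  [with Tax=8, Supply=0]  = -23

-23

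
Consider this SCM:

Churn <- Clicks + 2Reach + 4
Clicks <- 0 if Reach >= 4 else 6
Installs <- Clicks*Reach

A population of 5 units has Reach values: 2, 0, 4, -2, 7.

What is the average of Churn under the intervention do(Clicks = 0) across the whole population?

Under do(Clicks=0), Clicks's equation is replaced by Clicks=0 for every unit. Per-unit Churn: 8, 4, 12, 0, 18. Mean = 8.4.

8.4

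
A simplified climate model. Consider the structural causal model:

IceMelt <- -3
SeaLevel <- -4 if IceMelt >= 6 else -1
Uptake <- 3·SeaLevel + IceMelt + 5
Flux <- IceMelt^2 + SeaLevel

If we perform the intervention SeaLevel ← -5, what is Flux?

The intervention breaks the incoming arrows to SeaLevel: SeaLevel <- -4 if IceMelt >= 6 else -1 no longer applies, and SeaLevel = -5.
Flux = IceMelt^2 + SeaLevel  [with IceMelt=-3, SeaLevel=-5]  = 4

4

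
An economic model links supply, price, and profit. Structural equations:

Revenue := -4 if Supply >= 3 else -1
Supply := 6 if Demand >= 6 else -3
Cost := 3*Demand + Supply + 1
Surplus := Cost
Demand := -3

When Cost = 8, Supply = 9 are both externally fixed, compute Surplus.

Setting Cost = 8, Supply = 9 by intervention discards those variables' equations.
Surplus = Cost  [with Cost=8]  = 8

8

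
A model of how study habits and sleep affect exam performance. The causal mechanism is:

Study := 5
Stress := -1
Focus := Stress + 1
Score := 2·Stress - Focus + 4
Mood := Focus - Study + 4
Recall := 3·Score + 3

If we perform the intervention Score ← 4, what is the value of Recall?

Under do(Score=4), the mechanism Score := 2·Stress - Focus + 4 is discarded; Score is fixed at 4.
Recall = 3·Score + 3  [with Score=4]  = 15

15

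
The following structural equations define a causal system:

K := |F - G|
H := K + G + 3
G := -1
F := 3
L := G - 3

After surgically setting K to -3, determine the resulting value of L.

-4

The intervention breaks the incoming arrows to K: K := |F - G| no longer applies, and K = -3.
L is not downstream of the intervention, so its value is determined by the original equations.
L = G - 3  [with G=-1]  = -4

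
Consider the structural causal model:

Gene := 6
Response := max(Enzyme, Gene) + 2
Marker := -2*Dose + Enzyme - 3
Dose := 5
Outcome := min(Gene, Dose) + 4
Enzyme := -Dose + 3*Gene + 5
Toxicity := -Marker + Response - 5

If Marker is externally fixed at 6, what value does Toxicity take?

9

Under do(Marker=6), the mechanism Marker := -2*Dose + Enzyme - 3 is discarded; Marker is fixed at 6.
Enzyme = -Dose + 3*Gene + 5  [with Dose=5, Gene=6]  = 18
Response = max(Enzyme, Gene) + 2  [with Enzyme=18, Gene=6]  = 20
Toxicity = -Marker + Response - 5  [with Marker=6, Response=20]  = 9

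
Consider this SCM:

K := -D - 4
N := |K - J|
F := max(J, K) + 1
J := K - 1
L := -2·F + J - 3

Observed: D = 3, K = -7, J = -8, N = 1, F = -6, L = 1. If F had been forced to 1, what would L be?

-13

The intervention breaks the incoming arrows to F: F := max(J, K) + 1 no longer applies, and F = 1.
K = -D - 4  [with D=3]  = -7
J = K - 1  [with K=-7]  = -8
L = -2·F + J - 3  [with F=1, J=-8]  = -13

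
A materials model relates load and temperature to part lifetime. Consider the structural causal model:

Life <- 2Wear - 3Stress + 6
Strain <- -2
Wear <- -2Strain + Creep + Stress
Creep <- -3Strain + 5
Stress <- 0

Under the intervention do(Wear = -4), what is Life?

-2

Intervening sets Wear = -4 and removes its equation (Wear <- -2Strain + Creep + Stress).
Life = 2Wear - 3Stress + 6  [with Wear=-4, Stress=0]  = -2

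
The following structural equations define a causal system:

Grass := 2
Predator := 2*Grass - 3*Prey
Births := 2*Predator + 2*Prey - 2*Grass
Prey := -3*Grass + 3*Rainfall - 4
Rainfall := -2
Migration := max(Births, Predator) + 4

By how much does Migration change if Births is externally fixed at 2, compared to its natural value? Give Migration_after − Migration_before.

The intervention breaks the incoming arrows to Births: Births := 2*Predator + 2*Prey - 2*Grass no longer applies, and Births = 2.
Prey = -3*Grass + 3*Rainfall - 4  [with Grass=2, Rainfall=-2]  = -16
Predator = 2*Grass - 3*Prey  [with Grass=2, Prey=-16]  = 52
Migration = max(Births, Predator) + 4  [with Births=2, Predator=52]  = 56
Without intervention: Prey = -3*Grass + 3*Rainfall - 4  [with Grass=2, Rainfall=-2]  = -16; Predator = 2*Grass - 3*Prey  [with Grass=2, Prey=-16]  = 52; Births = 2*Predator + 2*Prey - 2*Grass  [with Predator=52, Prey=-16, Grass=2]  = 68; Migration = max(Births, Predator) + 4  [with Births=68, Predator=52]  = 72.
Change = 56 − 72 = -16.

-16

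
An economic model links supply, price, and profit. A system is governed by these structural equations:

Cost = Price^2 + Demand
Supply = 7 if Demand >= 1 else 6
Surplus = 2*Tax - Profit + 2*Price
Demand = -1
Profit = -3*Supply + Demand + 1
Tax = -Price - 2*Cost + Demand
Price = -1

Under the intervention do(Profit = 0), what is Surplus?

-2

Intervening sets Profit = 0 and removes its equation (Profit = -3*Supply + Demand + 1).
Cost = Price^2 + Demand  [with Price=-1, Demand=-1]  = 0
Tax = -Price - 2*Cost + Demand  [with Price=-1, Cost=0, Demand=-1]  = 0
Surplus = 2*Tax - Profit + 2*Price  [with Tax=0, Profit=0, Price=-1]  = -2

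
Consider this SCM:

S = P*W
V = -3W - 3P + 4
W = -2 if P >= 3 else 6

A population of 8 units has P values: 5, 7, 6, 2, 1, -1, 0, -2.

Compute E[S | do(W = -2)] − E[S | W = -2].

7.5

Every unit gets W=-2 under the intervention. S values become -10, -14, -12, -4, -2, 2, 0, 4; E[S|do(W=-2)] = -4.5.
Conditioning on W=-2 selects the 3 unit(s) with P ∈ {5, 7, 6}. Their S values: -10, -14, -12. Mean = -12.
Difference = -4.5 − (-12) = 7.5.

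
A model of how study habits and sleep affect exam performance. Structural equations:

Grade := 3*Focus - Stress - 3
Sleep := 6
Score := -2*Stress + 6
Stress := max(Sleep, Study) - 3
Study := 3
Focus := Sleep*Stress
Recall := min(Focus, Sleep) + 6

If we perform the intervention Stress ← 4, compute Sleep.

6

Under do(Stress=4), the mechanism Stress := max(Sleep, Study) - 3 is discarded; Stress is fixed at 4.
Since Sleep is not a descendant of the intervened variable, it is unaffected.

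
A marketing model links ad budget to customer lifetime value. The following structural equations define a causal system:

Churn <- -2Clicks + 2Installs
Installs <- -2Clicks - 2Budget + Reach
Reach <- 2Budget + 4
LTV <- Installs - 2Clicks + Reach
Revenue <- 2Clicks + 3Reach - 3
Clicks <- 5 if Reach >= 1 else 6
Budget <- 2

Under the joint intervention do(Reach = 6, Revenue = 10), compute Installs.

The joint intervention fixes Reach = 6, Revenue = 10, removing each variable's own equation.
Clicks = 5 if Reach >= 1 else 6  [with Reach=6]  = 5
Installs = -2Clicks - 2Budget + Reach  [with Clicks=5, Budget=2, Reach=6]  = -8

-8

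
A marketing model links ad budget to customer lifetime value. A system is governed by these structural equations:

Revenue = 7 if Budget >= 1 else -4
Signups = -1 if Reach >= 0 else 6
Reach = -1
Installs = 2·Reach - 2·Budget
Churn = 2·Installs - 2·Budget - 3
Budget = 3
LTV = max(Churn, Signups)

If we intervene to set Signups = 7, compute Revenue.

Under do(Signups=7), the mechanism Signups = -1 if Reach >= 0 else 6 is discarded; Signups is fixed at 7.
Since Revenue is not a descendant of the intervened variable, it is unaffected.
Revenue = 7 if Budget >= 1 else -4  [with Budget=3]  = 7

7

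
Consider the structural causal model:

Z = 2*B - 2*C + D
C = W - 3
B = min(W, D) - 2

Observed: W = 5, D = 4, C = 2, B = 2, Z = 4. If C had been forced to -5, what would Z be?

18

do(C=-5) replaces the equation C = W - 3 with the constant C = -5.
B = min(W, D) - 2  [with W=5, D=4]  = 2
Z = 2*B - 2*C + D  [with B=2, C=-5, D=4]  = 18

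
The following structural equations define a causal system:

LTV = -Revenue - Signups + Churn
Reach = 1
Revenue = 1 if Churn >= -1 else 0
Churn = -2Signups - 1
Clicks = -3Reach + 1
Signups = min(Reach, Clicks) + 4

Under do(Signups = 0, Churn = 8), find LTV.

Setting Signups = 0, Churn = 8 by intervention discards those variables' equations.
Revenue = 1 if Churn >= -1 else 0  [with Churn=8]  = 1
LTV = -Revenue - Signups + Churn  [with Revenue=1, Signups=0, Churn=8]  = 7

7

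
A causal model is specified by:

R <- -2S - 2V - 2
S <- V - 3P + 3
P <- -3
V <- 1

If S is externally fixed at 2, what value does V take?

1

Under do(S=2), the mechanism S <- V - 3P + 3 is discarded; S is fixed at 2.
V is not downstream of the intervention, so its value is determined by the original equations.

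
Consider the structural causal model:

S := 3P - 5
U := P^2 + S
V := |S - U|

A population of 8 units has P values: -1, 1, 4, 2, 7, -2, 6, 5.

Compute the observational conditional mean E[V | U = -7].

2.5

E[V|U=-7] averages over only the 2 units with U=-7 (P = -1, -2): V = 1, 4, mean 2.5.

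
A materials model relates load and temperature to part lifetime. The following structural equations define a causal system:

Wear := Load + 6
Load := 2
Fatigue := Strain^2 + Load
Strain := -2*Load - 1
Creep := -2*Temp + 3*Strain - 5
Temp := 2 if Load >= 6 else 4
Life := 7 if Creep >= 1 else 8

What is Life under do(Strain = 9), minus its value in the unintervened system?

-1

Under do(Strain=9), the mechanism Strain := -2*Load - 1 is discarded; Strain is fixed at 9.
Temp = 2 if Load >= 6 else 4  [with Load=2]  = 4
Creep = -2*Temp + 3*Strain - 5  [with Temp=4, Strain=9]  = 14
Life = 7 if Creep >= 1 else 8  [with Creep=14]  = 7
Without intervention: Strain = -2*Load - 1  [with Load=2]  = -5; Temp = 2 if Load >= 6 else 4  [with Load=2]  = 4; Creep = -2*Temp + 3*Strain - 5  [with Temp=4, Strain=-5]  = -28; Life = 7 if Creep >= 1 else 8  [with Creep=-28]  = 8.
Change = 7 − 8 = -1.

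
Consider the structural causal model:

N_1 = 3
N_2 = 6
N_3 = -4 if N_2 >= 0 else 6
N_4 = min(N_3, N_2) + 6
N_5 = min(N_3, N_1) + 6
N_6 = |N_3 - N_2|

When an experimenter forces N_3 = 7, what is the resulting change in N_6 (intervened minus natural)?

-9

The intervention breaks the incoming arrows to N_3: N_3 = -4 if N_2 >= 0 else 6 no longer applies, and N_3 = 7.
N_6 = |N_3 - N_2|  [with N_3=7, N_2=6]  = 1
Without intervention: N_3 = -4 if N_2 >= 0 else 6  [with N_2=6]  = -4; N_6 = |N_3 - N_2|  [with N_3=-4, N_2=6]  = 10.
Change = 1 − 10 = -9.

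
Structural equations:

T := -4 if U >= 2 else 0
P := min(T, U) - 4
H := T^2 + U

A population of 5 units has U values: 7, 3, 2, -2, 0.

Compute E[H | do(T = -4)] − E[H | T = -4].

Every unit gets T=-4 under the intervention. H values become 23, 19, 18, 14, 16; E[H|do(T=-4)] = 18.
E[H|T=-4] averages over only the 3 units with T=-4 (U = 7, 3, 2): H = 23, 19, 18, mean 20.
Difference = 18 − 20 = -2.

-2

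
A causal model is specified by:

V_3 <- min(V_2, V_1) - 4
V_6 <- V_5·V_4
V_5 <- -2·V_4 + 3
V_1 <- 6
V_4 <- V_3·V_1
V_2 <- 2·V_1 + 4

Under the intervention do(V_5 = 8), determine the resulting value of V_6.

96

The intervention breaks the incoming arrows to V_5: V_5 <- -2·V_4 + 3 no longer applies, and V_5 = 8.
V_2 = 2·V_1 + 4  [with V_1=6]  = 16
V_3 = min(V_2, V_1) - 4  [with V_2=16, V_1=6]  = 2
V_4 = V_3·V_1  [with V_3=2, V_1=6]  = 12
V_6 = V_5·V_4  [with V_5=8, V_4=12]  = 96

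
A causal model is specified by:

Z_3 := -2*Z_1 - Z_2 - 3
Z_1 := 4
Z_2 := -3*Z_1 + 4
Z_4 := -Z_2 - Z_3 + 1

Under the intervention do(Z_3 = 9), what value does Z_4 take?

The intervention breaks the incoming arrows to Z_3: Z_3 := -2*Z_1 - Z_2 - 3 no longer applies, and Z_3 = 9.
Z_2 = -3*Z_1 + 4  [with Z_1=4]  = -8
Z_4 = -Z_2 - Z_3 + 1  [with Z_2=-8, Z_3=9]  = 0

0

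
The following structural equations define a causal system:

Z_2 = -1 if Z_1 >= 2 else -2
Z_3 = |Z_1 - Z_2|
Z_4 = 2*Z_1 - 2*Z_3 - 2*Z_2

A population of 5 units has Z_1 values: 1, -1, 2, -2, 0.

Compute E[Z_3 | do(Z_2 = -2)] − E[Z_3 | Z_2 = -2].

0.5

The intervention sets Z_2=-2 in all 5 units regardless of Z_1. Recomputing Z_3 per unit gives 3, 1, 4, 0, 2; average 2.
Conditioning on Z_2=-2 selects the 4 unit(s) with Z_1 ∈ {1, -1, -2, 0}. Their Z_3 values: 3, 1, 0, 2. Mean = 1.5.
Difference = 2 − 1.5 = 0.5.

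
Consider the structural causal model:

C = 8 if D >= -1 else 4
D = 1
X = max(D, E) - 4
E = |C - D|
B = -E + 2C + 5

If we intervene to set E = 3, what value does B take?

18

do(E=3) replaces the equation E = |C - D| with the constant E = 3.
C = 8 if D >= -1 else 4  [with D=1]  = 8
B = -E + 2C + 5  [with E=3, C=8]  = 18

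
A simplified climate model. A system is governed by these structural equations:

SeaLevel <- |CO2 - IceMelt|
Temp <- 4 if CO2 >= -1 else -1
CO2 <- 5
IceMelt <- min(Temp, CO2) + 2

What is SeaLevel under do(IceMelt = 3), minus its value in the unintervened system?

The intervention breaks the incoming arrows to IceMelt: IceMelt <- min(Temp, CO2) + 2 no longer applies, and IceMelt = 3.
SeaLevel = |CO2 - IceMelt|  [with CO2=5, IceMelt=3]  = 2
Without intervention: Temp = 4 if CO2 >= -1 else -1  [with CO2=5]  = 4; IceMelt = min(Temp, CO2) + 2  [with Temp=4, CO2=5]  = 6; SeaLevel = |CO2 - IceMelt|  [with CO2=5, IceMelt=6]  = 1.
Change = 2 − 1 = 1.

1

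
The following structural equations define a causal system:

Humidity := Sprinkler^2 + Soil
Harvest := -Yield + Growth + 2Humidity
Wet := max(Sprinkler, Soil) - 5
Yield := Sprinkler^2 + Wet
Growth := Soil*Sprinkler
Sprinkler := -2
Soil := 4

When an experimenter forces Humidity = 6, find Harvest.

Under do(Humidity=6), the mechanism Humidity := Sprinkler^2 + Soil is discarded; Humidity is fixed at 6.
Wet = max(Sprinkler, Soil) - 5  [with Sprinkler=-2, Soil=4]  = -1
Growth = Soil*Sprinkler  [with Soil=4, Sprinkler=-2]  = -8
Yield = Sprinkler^2 + Wet  [with Sprinkler=-2, Wet=-1]  = 3
Harvest = -Yield + Growth + 2Humidity  [with Yield=3, Growth=-8, Humidity=6]  = 1

1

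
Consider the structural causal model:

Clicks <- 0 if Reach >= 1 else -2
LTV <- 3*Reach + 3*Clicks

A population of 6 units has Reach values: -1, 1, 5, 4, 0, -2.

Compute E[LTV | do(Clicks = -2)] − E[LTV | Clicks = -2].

Every unit gets Clicks=-2 under the intervention. LTV values become -9, -3, 9, 6, -6, -12; E[LTV|do(Clicks=-2)] = -2.5.
Conditioning on Clicks=-2 selects the 3 unit(s) with Reach ∈ {-1, 0, -2}. Their LTV values: -9, -6, -12. Mean = -9.
Difference = -2.5 − (-9) = 6.5.

6.5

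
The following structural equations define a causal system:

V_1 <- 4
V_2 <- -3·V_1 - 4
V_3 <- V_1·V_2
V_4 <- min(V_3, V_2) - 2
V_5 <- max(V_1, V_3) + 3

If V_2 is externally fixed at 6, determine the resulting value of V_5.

do(V_2=6) replaces the equation V_2 <- -3·V_1 - 4 with the constant V_2 = 6.
V_3 = V_1·V_2  [with V_1=4, V_2=6]  = 24
V_5 = max(V_1, V_3) + 3  [with V_1=4, V_3=24]  = 27

27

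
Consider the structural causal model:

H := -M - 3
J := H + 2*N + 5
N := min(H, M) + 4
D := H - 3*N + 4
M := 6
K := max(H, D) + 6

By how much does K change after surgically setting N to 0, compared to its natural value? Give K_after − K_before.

do(N=0) replaces the equation N := min(H, M) + 4 with the constant N = 0.
H = -M - 3  [with M=6]  = -9
D = H - 3*N + 4  [with H=-9, N=0]  = -5
K = max(H, D) + 6  [with H=-9, D=-5]  = 1
Without intervention: H = -M - 3  [with M=6]  = -9; N = min(H, M) + 4  [with H=-9, M=6]  = -5; D = H - 3*N + 4  [with H=-9, N=-5]  = 10; K = max(H, D) + 6  [with H=-9, D=10]  = 16.
Change = 1 − 16 = -15.

-15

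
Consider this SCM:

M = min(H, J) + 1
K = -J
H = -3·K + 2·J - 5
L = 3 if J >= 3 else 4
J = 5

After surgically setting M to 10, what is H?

20

Under do(M=10), the mechanism M = min(H, J) + 1 is discarded; M is fixed at 10.
Since H is not a descendant of the intervened variable, it is unaffected.
K = -J  [with J=5]  = -5
H = -3·K + 2·J - 5  [with K=-5, J=5]  = 20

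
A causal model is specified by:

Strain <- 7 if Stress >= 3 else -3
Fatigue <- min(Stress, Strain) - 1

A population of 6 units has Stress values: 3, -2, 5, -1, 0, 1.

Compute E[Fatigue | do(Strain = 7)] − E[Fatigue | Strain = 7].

Under do(Strain=7), Strain's equation is replaced by Strain=7 for every unit. Per-unit Fatigue: 2, -3, 4, -2, -1, 0. Mean = 0.
Conditioning on Strain=7 selects the 2 unit(s) with Stress ∈ {3, 5}. Their Fatigue values: 2, 4. Mean = 3.
Difference = 0 − 3 = -3.

-3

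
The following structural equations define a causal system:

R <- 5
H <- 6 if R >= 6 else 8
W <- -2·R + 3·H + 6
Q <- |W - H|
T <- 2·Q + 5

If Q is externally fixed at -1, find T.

3

Intervening sets Q = -1 and removes its equation (Q <- |W - H|).
T = 2·Q + 5  [with Q=-1]  = 3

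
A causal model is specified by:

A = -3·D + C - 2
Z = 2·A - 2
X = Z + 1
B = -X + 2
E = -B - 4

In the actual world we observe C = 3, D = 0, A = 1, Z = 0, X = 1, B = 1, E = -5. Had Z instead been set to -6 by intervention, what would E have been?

-11

The intervention breaks the incoming arrows to Z: Z = 2·A - 2 no longer applies, and Z = -6.
X = Z + 1  [with Z=-6]  = -5
B = -X + 2  [with X=-5]  = 7
E = -B - 4  [with B=7]  = -11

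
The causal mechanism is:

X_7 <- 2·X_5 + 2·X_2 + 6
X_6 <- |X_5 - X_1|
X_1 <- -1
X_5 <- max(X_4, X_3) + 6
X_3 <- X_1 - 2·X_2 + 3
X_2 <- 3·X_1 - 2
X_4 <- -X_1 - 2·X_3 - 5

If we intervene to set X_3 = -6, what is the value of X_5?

14

do(X_3=-6) replaces the equation X_3 <- X_1 - 2·X_2 + 3 with the constant X_3 = -6.
X_4 = -X_1 - 2·X_3 - 5  [with X_1=-1, X_3=-6]  = 8
X_5 = max(X_4, X_3) + 6  [with X_4=8, X_3=-6]  = 14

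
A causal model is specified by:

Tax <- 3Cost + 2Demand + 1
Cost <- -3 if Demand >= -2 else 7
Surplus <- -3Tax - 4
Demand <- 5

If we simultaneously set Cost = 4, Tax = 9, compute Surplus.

-31

Setting Cost = 4, Tax = 9 by intervention discards those variables' equations.
Surplus = -3Tax - 4  [with Tax=9]  = -31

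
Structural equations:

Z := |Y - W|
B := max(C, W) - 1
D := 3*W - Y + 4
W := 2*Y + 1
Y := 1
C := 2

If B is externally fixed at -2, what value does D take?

Under do(B=-2), the mechanism B := max(C, W) - 1 is discarded; B is fixed at -2.
Since D is not a descendant of the intervened variable, it is unaffected.
W = 2*Y + 1  [with Y=1]  = 3
D = 3*W - Y + 4  [with W=3, Y=1]  = 12

12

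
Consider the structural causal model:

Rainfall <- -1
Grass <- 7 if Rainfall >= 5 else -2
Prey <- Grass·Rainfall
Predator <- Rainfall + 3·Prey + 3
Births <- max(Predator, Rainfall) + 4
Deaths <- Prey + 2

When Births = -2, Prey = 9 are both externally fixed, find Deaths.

The joint intervention fixes Births = -2, Prey = 9, removing each variable's own equation.
Deaths = Prey + 2  [with Prey=9]  = 11

11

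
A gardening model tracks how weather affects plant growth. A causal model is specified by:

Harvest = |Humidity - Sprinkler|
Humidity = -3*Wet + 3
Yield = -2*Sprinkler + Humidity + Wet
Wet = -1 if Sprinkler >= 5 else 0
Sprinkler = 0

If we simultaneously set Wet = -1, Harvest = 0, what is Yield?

The joint intervention fixes Wet = -1, Harvest = 0, removing each variable's own equation.
Humidity = -3*Wet + 3  [with Wet=-1]  = 6
Yield = -2*Sprinkler + Humidity + Wet  [with Sprinkler=0, Humidity=6, Wet=-1]  = 5

5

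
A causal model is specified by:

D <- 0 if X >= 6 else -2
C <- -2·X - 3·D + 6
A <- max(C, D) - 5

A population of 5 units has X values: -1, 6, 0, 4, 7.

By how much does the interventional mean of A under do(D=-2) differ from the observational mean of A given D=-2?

-4.4

Every unit gets D=-2 under the intervention. A values become 9, -5, 7, -1, -7; E[A|do(D=-2)] = 0.6.
Observing D=-2 restricts to units where D's equation naturally yields -2: X ∈ {-1, 0, 4}. In that subpopulation A = 9, 7, -1, mean 5.
Difference = 0.6 − 5 = -4.4.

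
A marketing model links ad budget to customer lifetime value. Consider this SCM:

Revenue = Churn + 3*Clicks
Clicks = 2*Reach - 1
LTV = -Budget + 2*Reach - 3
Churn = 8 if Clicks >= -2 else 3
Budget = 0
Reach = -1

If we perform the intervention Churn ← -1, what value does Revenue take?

Intervening sets Churn = -1 and removes its equation (Churn = 8 if Clicks >= -2 else 3).
Clicks = 2*Reach - 1  [with Reach=-1]  = -3
Revenue = Churn + 3*Clicks  [with Churn=-1, Clicks=-3]  = -10

-10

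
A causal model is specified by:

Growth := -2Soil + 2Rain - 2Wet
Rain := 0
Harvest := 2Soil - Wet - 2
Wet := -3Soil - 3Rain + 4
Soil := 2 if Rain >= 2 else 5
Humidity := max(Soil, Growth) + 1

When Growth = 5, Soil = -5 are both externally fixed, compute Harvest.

The joint intervention fixes Growth = 5, Soil = -5, removing each variable's own equation.
Wet = -3Soil - 3Rain + 4  [with Soil=-5, Rain=0]  = 19
Harvest = 2Soil - Wet - 2  [with Soil=-5, Wet=19]  = -31

-31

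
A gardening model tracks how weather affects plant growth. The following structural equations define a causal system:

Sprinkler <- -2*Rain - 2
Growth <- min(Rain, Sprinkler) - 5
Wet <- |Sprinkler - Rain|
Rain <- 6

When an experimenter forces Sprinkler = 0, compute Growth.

-5

Under do(Sprinkler=0), the mechanism Sprinkler <- -2*Rain - 2 is discarded; Sprinkler is fixed at 0.
Growth = min(Rain, Sprinkler) - 5  [with Rain=6, Sprinkler=0]  = -5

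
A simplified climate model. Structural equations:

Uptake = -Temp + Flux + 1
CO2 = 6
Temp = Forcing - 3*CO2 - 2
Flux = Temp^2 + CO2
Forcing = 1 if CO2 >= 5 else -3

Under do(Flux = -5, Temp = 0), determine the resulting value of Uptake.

The joint intervention fixes Flux = -5, Temp = 0, removing each variable's own equation.
Uptake = -Temp + Flux + 1  [with Temp=0, Flux=-5]  = -4

-4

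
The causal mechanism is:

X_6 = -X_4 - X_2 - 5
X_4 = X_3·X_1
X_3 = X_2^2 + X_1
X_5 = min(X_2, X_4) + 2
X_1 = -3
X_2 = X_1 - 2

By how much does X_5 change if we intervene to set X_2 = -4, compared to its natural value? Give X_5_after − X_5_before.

27

do(X_2=-4) replaces the equation X_2 = X_1 - 2 with the constant X_2 = -4.
X_3 = X_2^2 + X_1  [with X_2=-4, X_1=-3]  = 13
X_4 = X_3·X_1  [with X_3=13, X_1=-3]  = -39
X_5 = min(X_2, X_4) + 2  [with X_2=-4, X_4=-39]  = -37
Without intervention: X_2 = X_1 - 2  [with X_1=-3]  = -5; X_3 = X_2^2 + X_1  [with X_2=-5, X_1=-3]  = 22; X_4 = X_3·X_1  [with X_3=22, X_1=-3]  = -66; X_5 = min(X_2, X_4) + 2  [with X_2=-5, X_4=-66]  = -64.
Change = -37 − (-64) = 27.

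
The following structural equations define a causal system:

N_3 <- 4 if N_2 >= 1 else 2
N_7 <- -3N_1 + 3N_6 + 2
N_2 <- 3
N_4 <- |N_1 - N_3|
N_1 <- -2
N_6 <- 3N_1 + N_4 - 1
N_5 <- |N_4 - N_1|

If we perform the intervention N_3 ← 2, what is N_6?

The intervention breaks the incoming arrows to N_3: N_3 <- 4 if N_2 >= 1 else 2 no longer applies, and N_3 = 2.
N_4 = |N_1 - N_3|  [with N_1=-2, N_3=2]  = 4
N_6 = 3N_1 + N_4 - 1  [with N_1=-2, N_4=4]  = -3

-3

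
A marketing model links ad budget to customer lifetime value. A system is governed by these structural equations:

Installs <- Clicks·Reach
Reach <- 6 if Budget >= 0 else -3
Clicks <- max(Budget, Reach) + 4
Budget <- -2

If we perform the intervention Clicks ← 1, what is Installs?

-3

The intervention breaks the incoming arrows to Clicks: Clicks <- max(Budget, Reach) + 4 no longer applies, and Clicks = 1.
Reach = 6 if Budget >= 0 else -3  [with Budget=-2]  = -3
Installs = Clicks·Reach  [with Clicks=1, Reach=-3]  = -3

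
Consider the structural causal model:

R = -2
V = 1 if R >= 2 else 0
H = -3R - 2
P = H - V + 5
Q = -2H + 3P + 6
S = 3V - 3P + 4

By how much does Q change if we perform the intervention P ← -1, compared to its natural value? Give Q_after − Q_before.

-30

Intervening sets P = -1 and removes its equation (P = H - V + 5).
H = -3R - 2  [with R=-2]  = 4
Q = -2H + 3P + 6  [with H=4, P=-1]  = -5
Without intervention: V = 1 if R >= 2 else 0  [with R=-2]  = 0; H = -3R - 2  [with R=-2]  = 4; P = H - V + 5  [with H=4, V=0]  = 9; Q = -2H + 3P + 6  [with H=4, P=9]  = 25.
Change = -5 − 25 = -30.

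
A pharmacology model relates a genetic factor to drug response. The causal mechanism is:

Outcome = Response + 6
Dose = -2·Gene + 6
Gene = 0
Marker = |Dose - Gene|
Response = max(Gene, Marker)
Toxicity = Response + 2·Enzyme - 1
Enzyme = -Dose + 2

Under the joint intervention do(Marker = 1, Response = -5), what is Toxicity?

The joint intervention fixes Marker = 1, Response = -5, removing each variable's own equation.
Dose = -2·Gene + 6  [with Gene=0]  = 6
Enzyme = -Dose + 2  [with Dose=6]  = -4
Toxicity = Response + 2·Enzyme - 1  [with Response=-5, Enzyme=-4]  = -14

-14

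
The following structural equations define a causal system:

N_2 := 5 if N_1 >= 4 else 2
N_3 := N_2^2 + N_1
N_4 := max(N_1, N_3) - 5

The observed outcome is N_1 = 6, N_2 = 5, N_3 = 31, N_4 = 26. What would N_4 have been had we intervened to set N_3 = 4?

The intervention breaks the incoming arrows to N_3: N_3 := N_2^2 + N_1 no longer applies, and N_3 = 4.
N_4 = max(N_1, N_3) - 5  [with N_1=6, N_3=4]  = 1

1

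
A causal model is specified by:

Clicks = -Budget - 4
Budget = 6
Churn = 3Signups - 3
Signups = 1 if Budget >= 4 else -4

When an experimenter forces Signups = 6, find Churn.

15

The intervention breaks the incoming arrows to Signups: Signups = 1 if Budget >= 4 else -4 no longer applies, and Signups = 6.
Churn = 3Signups - 3  [with Signups=6]  = 15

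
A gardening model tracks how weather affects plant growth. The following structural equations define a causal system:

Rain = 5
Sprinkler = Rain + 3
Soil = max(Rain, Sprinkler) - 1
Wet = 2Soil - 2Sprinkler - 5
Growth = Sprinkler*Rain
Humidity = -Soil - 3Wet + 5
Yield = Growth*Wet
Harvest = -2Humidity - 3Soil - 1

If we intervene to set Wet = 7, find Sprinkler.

8

The intervention breaks the incoming arrows to Wet: Wet = 2Soil - 2Sprinkler - 5 no longer applies, and Wet = 7.
Since Sprinkler is not a descendant of the intervened variable, it is unaffected.
Sprinkler = Rain + 3  [with Rain=5]  = 8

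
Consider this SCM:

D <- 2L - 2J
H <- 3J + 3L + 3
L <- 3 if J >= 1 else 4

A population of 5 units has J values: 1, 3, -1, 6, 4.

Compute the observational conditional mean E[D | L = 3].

-1

E[D|L=3] averages over only the 4 units with L=3 (J = 1, 3, 6, 4): D = 4, 0, -6, -2, mean -1.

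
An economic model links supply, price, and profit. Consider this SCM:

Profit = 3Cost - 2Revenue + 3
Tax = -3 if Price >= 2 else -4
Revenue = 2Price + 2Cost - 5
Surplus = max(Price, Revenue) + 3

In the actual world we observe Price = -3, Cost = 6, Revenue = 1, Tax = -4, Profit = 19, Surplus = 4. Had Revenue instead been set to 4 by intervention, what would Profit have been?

do(Revenue=4) replaces the equation Revenue = 2Price + 2Cost - 5 with the constant Revenue = 4.
Profit = 3Cost - 2Revenue + 3  [with Cost=6, Revenue=4]  = 13

13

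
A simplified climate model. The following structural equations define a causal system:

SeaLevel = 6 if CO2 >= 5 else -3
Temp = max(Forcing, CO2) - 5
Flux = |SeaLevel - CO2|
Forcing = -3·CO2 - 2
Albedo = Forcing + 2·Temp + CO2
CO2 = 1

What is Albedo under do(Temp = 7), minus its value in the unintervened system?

22

The intervention breaks the incoming arrows to Temp: Temp = max(Forcing, CO2) - 5 no longer applies, and Temp = 7.
Forcing = -3·CO2 - 2  [with CO2=1]  = -5
Albedo = Forcing + 2·Temp + CO2  [with Forcing=-5, Temp=7, CO2=1]  = 10
Without intervention: Forcing = -3·CO2 - 2  [with CO2=1]  = -5; Temp = max(Forcing, CO2) - 5  [with Forcing=-5, CO2=1]  = -4; Albedo = Forcing + 2·Temp + CO2  [with Forcing=-5, Temp=-4, CO2=1]  = -12.
Change = 10 − (-12) = 22.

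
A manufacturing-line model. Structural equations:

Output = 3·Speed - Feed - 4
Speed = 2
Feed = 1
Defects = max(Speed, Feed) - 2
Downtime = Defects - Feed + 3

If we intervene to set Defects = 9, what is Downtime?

11

do(Defects=9) replaces the equation Defects = max(Speed, Feed) - 2 with the constant Defects = 9.
Downtime = Defects - Feed + 3  [with Defects=9, Feed=1]  = 11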